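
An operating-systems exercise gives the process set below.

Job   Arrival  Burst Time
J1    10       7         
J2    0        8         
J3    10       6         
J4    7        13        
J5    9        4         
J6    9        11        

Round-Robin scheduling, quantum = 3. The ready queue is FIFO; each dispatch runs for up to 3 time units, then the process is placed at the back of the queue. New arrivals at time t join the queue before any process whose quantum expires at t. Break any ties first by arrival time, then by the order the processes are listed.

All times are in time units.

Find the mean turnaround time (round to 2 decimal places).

Gantt: | J2 0-8 | J4 8-11 | J5 11-14 | J6 14-17 | J1 17-20 | J3 20-23 | J4 23-26 | J5 26-27 | J6 27-30 | J1 30-33 | J3 33-36 | J4 36-39 | J6 39-42 | J1 42-43 | J4 43-46 | J6 46-48 | J4 48-49 |
Completion: J1=43  J2=8  J3=36  J4=49  J5=27  J6=48
Turnaround (C−A): J1=33  J2=8  J3=26  J4=42  J5=18  J6=39
Turnaround times: J1=33, J2=8, J3=26, J4=42, J5=18, J6=39
Average turnaround = (33+8+26+42+18+39) / 6 = 166/6 = 27.67

27.67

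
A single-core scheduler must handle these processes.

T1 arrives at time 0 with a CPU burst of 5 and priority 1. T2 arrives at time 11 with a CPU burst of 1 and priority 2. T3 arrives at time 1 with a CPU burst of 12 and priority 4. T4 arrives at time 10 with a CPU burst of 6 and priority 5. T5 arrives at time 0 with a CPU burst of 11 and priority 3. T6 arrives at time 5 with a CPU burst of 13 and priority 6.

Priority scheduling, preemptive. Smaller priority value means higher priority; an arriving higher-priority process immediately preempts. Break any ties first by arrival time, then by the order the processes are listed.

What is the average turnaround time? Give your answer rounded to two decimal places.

19.83

Timeline: | T1 0-5 | T5 5-11 | T2 11-12 | T5 12-17 | T3 17-29 | T4 29-35 | T6 35-48 |
Completion: T1=5  T2=12  T3=29  T4=35  T5=17  T6=48
Turnaround times: T1=5, T2=1, T3=28, T4=25, T5=17, T6=43
Average turnaround = (5+1+28+25+17+43) / 6 = 119/6 = 19.83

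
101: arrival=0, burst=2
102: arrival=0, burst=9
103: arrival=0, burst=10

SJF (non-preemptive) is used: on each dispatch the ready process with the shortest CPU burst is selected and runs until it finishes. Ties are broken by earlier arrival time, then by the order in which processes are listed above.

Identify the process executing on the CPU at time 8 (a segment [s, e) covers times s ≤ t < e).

Schedule: | 101 0-2 | 102 2-11 | 103 11-21 |
Completion: 101=2  102=11  103=21
Turnaround (C−A): 101=2  102=11  103=21

102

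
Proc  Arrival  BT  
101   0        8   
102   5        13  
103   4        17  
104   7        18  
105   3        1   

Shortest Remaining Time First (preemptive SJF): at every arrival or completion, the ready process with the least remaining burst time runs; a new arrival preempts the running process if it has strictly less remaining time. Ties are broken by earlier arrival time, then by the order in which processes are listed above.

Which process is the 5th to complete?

104

Gantt: | 101 0-3 | 105 3-4 | 101 4-9 | 102 9-22 | 103 22-39 | 104 39-57 |
Completion: 101=9  102=22  103=39  104=57  105=4
Turnaround (C−A): 101=9  102=17  103=35  104=50  105=1
Finish order: 105 → 101 → 102 → 103 → 104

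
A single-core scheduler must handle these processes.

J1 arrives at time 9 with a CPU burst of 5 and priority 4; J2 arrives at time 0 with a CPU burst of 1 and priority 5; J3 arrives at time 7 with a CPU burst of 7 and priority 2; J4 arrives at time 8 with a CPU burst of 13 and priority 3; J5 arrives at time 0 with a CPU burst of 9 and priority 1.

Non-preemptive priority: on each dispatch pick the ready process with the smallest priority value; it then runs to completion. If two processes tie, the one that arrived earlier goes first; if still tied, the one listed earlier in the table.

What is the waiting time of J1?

20

Gantt: | J5 0-9 | J3 9-16 | J4 16-29 | J1 29-34 | J2 34-35 |
Completion: J1=34  J2=35  J3=16  J4=29  J5=9
Waiting(J1) = turnaround − burst = 25 − 5 = 20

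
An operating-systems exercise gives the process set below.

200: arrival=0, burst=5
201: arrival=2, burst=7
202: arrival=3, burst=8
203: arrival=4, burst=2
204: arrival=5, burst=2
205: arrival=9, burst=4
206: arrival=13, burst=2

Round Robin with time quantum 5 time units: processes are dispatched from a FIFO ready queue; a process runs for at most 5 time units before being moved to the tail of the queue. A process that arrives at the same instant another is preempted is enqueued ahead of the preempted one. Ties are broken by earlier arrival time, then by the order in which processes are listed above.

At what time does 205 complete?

Schedule: | 200 0-5 | 201 5-10 | 202 10-15 | 203 15-17 | 204 17-19 | 205 19-23 | 201 23-25 | 206 25-27 | 202 27-30 |
Completion: 200=5  201=25  202=30  203=17  204=19  205=23  206=27
Turnaround (C−A): 200=5  201=23  202=27  203=13  204=14  205=14  206=14

23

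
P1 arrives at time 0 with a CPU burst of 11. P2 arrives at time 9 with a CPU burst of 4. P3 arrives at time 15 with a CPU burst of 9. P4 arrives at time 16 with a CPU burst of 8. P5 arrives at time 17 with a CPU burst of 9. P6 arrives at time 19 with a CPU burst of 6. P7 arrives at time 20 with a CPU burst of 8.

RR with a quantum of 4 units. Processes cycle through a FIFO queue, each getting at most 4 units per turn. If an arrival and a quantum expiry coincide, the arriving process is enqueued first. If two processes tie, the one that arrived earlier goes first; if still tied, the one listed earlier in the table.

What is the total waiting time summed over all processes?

Schedule: | P1 0-11 | P2 11-15 | P3 15-19 | P4 19-23 | P5 23-27 | P6 27-31 | P3 31-35 | P7 35-39 | P4 39-43 | P5 43-47 | P6 47-49 | P3 49-50 | P7 50-54 | P5 54-55 |
Completion: P1=11  P2=15  P3=50  P4=43  P5=55  P6=49  P7=54
Turnaround (C−A): P1=11  P2=6  P3=35  P4=27  P5=38  P6=30  P7=34
Waiting = turnaround − burst: P1=0, P2=2, P3=26, P4=19, P5=29, P6=24, P7=26
Total waiting = 0 + 2 + 26 + 19 + 29 + 24 + 26 = 126

126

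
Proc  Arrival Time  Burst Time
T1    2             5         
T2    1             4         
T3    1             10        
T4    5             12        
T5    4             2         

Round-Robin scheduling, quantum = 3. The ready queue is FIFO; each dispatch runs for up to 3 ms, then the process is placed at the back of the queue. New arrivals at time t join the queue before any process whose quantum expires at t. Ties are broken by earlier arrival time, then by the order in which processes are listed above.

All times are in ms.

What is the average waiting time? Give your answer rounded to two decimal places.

13.00

Gantt: | idle 0-1 | T2 1-4 | T3 4-7 | T1 7-10 | T5 10-12 | T2 12-13 | T4 13-16 | T3 16-19 | T1 19-21 | T4 21-24 | T3 24-27 | T4 27-30 | T3 30-31 | T4 31-34 |
Completion: T1=21  T2=13  T3=31  T4=34  T5=12
Waiting times: T1=14, T2=8, T3=20, T4=17, T5=6
Average waiting = (14+8+20+17+6) / 5 = 65/5 = 13.00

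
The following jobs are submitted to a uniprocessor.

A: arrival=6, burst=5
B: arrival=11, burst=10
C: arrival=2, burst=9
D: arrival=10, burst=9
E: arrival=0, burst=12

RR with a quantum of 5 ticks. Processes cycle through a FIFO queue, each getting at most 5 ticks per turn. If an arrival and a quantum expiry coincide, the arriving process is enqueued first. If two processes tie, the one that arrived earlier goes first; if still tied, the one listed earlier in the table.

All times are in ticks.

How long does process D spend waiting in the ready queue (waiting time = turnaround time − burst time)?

Gantt: | E 0-5 | C 5-10 | E 10-15 | A 15-20 | D 20-25 | C 25-29 | B 29-34 | E 34-36 | D 36-40 | B 40-45 |
Completion: A=20  B=45  C=29  D=40  E=36
Turnaround (C−A): A=14  B=34  C=27  D=30  E=36
Waiting(D) = turnaround − burst = 30 − 9 = 21

21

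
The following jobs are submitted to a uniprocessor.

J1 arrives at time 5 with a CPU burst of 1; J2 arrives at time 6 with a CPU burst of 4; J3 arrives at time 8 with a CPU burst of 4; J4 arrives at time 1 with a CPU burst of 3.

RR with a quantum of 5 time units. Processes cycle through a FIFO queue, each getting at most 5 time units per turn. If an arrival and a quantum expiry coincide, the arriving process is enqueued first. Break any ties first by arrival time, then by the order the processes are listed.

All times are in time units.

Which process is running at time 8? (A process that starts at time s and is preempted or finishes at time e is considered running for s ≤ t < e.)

Timeline: | idle 0-1 | J4 1-4 | idle 4-5 | J1 5-6 | J2 6-10 | J3 10-14 |
Completion: J1=6  J2=10  J3=14  J4=4

J2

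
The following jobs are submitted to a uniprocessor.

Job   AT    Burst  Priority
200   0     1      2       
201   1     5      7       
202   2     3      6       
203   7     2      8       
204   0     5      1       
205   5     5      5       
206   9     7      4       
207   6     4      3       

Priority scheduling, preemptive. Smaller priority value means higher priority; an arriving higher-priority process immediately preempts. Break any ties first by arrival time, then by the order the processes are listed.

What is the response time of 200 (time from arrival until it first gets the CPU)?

Timeline: | 204 0-5 | 200 5-6 | 207 6-10 | 206 10-17 | 205 17-22 | 202 22-25 | 201 25-30 | 203 30-32 |
Completion: 200=6  201=30  202=25  203=32  204=5  205=22  206=17  207=10
Turnaround (C−A): 200=6  201=29  202=23  203=25  204=5  205=17  206=8  207=4
Response(200) = first start − arrival = 5 − 0 = 5

5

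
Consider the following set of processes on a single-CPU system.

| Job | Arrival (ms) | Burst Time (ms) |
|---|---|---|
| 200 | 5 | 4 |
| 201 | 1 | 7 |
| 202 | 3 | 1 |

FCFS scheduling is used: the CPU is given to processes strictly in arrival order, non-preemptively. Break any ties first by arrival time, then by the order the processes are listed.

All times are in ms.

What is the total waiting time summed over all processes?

9

Timeline: | idle 0-1 | 201 1-8 | 202 8-9 | 200 9-13 |
Completion: 200=13  201=8  202=9
Turnaround (C−A): 200=8  201=7  202=6
Waiting = turnaround − burst: 200=4, 201=0, 202=5
Total waiting = 4 + 0 + 5 = 9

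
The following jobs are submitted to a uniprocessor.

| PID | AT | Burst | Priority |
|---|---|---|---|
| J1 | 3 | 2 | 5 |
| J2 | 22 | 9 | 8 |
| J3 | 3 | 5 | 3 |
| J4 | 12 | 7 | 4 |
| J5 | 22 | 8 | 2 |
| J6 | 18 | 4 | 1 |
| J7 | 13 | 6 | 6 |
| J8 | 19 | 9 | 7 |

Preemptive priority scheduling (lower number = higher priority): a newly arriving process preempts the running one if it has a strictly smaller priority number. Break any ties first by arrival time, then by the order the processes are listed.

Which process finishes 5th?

J4

Schedule: | idle 0-3 | J3 3-8 | J1 8-10 | idle 10-12 | J4 12-18 | J6 18-22 | J5 22-30 | J4 30-31 | J7 31-37 | J8 37-46 | J2 46-55 |
Completion: J1=10  J2=55  J3=8  J4=31  J5=30  J6=22  J7=37  J8=46
Finish order: J3 → J1 → J6 → J5 → J4 → J7 → J8 → J2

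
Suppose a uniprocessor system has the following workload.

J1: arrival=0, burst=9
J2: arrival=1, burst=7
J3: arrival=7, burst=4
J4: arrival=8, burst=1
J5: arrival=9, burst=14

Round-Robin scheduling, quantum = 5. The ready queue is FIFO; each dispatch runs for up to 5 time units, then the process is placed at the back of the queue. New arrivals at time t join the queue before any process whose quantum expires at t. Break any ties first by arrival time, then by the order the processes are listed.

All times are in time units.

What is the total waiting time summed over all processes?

52

Schedule: | J1 0-5 | J2 5-10 | J1 10-14 | J3 14-18 | J4 18-19 | J5 19-24 | J2 24-26 | J5 26-35 |
Completion: J1=14  J2=26  J3=18  J4=19  J5=35
Turnaround (C−A): J1=14  J2=25  J3=11  J4=11  J5=26
Waiting = turnaround − burst: J1=5, J2=18, J3=7, J4=10, J5=12
Total waiting = 5 + 18 + 7 + 10 + 12 = 52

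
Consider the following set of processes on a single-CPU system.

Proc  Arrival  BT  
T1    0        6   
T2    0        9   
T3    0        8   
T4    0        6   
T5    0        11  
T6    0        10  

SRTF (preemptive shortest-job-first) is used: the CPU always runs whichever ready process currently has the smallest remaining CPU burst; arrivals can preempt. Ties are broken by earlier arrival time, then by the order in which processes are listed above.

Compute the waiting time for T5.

39

Timeline: | T1 0-6 | T4 6-12 | T3 12-20 | T2 20-29 | T6 29-39 | T5 39-50 |
Completion: T1=6  T2=29  T3=20  T4=12  T5=50  T6=39
Turnaround (C−A): T1=6  T2=29  T3=20  T4=12  T5=50  T6=39
Waiting(T5) = turnaround − burst = 50 − 11 = 39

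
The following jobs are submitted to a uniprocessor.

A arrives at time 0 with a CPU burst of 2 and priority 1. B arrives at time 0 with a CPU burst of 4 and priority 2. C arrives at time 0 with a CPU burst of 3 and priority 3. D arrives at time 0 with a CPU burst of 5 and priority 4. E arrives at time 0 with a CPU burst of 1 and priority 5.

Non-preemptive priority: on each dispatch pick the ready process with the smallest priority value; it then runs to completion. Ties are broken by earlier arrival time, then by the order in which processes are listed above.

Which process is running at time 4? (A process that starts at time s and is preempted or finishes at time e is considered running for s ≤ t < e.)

Schedule: | A 0-2 | B 2-6 | C 6-9 | D 9-14 | E 14-15 |
Completion: A=2  B=6  C=9  D=14  E=15
Turnaround (C−A): A=2  B=6  C=9  D=14  E=15

B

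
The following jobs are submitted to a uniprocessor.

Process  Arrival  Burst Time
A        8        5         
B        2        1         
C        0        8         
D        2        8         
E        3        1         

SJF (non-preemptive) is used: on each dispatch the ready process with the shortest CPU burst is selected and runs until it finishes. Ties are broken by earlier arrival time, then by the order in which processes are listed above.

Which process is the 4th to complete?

A

Schedule: | C 0-8 | B 8-9 | E 9-10 | A 10-15 | D 15-23 |
Completion: A=15  B=9  C=8  D=23  E=10
Finish order: C → B → E → A → D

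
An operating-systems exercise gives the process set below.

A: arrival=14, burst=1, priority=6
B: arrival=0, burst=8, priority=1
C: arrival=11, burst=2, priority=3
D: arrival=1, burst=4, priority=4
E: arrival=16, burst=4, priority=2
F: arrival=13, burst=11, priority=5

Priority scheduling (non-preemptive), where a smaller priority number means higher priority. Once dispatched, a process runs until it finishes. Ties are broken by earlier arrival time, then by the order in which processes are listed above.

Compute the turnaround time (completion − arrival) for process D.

Schedule: | B 0-8 | D 8-12 | C 12-14 | F 14-25 | E 25-29 | A 29-30 |
Completion: A=30  B=8  C=14  D=12  E=29  F=25
Turnaround(D) = completion − arrival = 12 − 1 = 11

11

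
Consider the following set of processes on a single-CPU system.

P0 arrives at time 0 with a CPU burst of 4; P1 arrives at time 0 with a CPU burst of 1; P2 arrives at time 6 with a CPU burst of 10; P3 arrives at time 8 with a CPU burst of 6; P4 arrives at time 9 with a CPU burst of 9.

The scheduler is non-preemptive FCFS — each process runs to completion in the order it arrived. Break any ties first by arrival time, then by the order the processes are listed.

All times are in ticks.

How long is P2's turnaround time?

10

Timeline: | P0 0-4 | P1 4-5 | idle 5-6 | P2 6-16 | P3 16-22 | P4 22-31 |
Completion: P0=4  P1=5  P2=16  P3=22  P4=31
Turnaround (C−A): P0=4  P1=5  P2=10  P3=14  P4=22
Turnaround(P2) = completion − arrival = 16 − 6 = 10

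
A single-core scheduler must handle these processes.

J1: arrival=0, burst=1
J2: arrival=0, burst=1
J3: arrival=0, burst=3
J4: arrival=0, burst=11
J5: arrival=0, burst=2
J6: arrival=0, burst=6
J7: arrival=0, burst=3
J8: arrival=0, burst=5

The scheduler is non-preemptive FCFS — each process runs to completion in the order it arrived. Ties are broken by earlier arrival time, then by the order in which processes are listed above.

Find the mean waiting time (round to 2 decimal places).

11.63

Timeline: | J1 0-1 | J2 1-2 | J3 2-5 | J4 5-16 | J5 16-18 | J6 18-24 | J7 24-27 | J8 27-32 |
Completion: J1=1  J2=2  J3=5  J4=16  J5=18  J6=24  J7=27  J8=32
Turnaround (C−A): J1=1  J2=2  J3=5  J4=16  J5=18  J6=24  J7=27  J8=32
Waiting times: J1=0, J2=1, J3=2, J4=5, J5=16, J6=18, J7=24, J8=27
Average waiting = (0+1+2+5+16+18+24+27) / 8 = 93/8 = 11.63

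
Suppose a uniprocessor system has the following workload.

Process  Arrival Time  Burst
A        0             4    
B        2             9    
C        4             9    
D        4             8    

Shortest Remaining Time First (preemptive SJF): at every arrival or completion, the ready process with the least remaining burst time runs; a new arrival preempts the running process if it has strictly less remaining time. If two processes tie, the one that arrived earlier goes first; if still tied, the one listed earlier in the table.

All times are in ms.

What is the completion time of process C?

Timeline: | A 0-4 | D 4-12 | B 12-21 | C 21-30 |
Completion: A=4  B=21  C=30  D=12
Turnaround (C−A): A=4  B=19  C=26  D=8

30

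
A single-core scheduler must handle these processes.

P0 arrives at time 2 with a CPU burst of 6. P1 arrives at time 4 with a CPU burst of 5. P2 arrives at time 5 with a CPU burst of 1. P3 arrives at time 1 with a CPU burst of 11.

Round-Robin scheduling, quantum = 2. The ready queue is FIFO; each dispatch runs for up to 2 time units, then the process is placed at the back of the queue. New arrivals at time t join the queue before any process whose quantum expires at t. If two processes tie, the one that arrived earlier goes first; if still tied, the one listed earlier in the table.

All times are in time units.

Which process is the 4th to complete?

Schedule: | idle 0-1 | P3 1-3 | P0 3-5 | P3 5-7 | P1 7-9 | P2 9-10 | P0 10-12 | P3 12-14 | P1 14-16 | P0 16-18 | P3 18-20 | P1 20-21 | P3 21-24 |
Completion: P0=18  P1=21  P2=10  P3=24
Finish order: P2 → P0 → P1 → P3

P3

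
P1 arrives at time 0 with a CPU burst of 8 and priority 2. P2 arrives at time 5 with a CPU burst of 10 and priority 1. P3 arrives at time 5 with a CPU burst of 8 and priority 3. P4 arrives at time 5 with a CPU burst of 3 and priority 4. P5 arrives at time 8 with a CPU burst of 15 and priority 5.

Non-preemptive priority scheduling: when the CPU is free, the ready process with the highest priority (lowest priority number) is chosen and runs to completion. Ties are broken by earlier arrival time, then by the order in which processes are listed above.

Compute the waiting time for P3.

Gantt: | P1 0-8 | P2 8-18 | P3 18-26 | P4 26-29 | P5 29-44 |
Completion: P1=8  P2=18  P3=26  P4=29  P5=44
Turnaround (C−A): P1=8  P2=13  P3=21  P4=24  P5=36
Waiting(P3) = turnaround − burst = 21 − 8 = 13

13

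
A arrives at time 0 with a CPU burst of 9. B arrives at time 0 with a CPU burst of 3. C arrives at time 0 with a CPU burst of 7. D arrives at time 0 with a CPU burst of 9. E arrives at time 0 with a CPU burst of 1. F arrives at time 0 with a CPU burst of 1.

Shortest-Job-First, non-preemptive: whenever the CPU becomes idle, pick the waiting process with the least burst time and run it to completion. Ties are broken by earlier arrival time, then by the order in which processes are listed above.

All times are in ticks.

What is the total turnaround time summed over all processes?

71

Schedule: | E 0-1 | F 1-2 | B 2-5 | C 5-12 | A 12-21 | D 21-30 |
Completion: A=21  B=5  C=12  D=30  E=1  F=2
Turnaround (C−A): A=21  B=5  C=12  D=30  E=1  F=2
Turnaround = completion − arrival: A=21, B=5, C=12, D=30, E=1, F=2
Total turnaround = 21 + 5 + 12 + 30 + 1 + 2 = 71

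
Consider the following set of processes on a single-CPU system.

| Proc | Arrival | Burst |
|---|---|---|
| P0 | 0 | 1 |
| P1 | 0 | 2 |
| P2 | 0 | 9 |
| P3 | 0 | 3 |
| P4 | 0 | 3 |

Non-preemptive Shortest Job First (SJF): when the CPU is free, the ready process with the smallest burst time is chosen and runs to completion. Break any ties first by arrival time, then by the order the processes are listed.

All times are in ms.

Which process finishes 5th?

Schedule: | P0 0-1 | P1 1-3 | P3 3-6 | P4 6-9 | P2 9-18 |
Completion: P0=1  P1=3  P2=18  P3=6  P4=9
Turnaround (C−A): P0=1  P1=3  P2=18  P3=6  P4=9
Finish order: P0 → P1 → P3 → P4 → P2

P2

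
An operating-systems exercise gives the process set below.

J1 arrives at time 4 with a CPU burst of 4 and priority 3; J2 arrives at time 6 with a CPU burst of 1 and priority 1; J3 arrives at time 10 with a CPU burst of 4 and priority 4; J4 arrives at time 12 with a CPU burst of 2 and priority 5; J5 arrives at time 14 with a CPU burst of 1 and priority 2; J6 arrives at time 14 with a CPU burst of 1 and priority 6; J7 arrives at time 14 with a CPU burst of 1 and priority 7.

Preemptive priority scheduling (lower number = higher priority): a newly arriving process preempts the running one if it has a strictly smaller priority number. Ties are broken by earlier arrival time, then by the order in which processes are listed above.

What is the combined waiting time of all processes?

11

Timeline: | idle 0-4 | J1 4-6 | J2 6-7 | J1 7-9 | idle 9-10 | J3 10-14 | J5 14-15 | J4 15-17 | J6 17-18 | J7 18-19 |
Completion: J1=9  J2=7  J3=14  J4=17  J5=15  J6=18  J7=19
Waiting = turnaround − burst: J1=1, J2=0, J3=0, J4=3, J5=0, J6=3, J7=4
Total waiting = 1 + 0 + 0 + 3 + 0 + 3 + 4 = 11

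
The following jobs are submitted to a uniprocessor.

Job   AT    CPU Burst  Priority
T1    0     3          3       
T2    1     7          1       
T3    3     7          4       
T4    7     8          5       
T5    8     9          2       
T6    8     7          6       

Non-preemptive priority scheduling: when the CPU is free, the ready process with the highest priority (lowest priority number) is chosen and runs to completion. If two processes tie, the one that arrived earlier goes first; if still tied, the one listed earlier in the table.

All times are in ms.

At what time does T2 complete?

Timeline: | T1 0-3 | T2 3-10 | T5 10-19 | T3 19-26 | T4 26-34 | T6 34-41 |
Completion: T1=3  T2=10  T3=26  T4=34  T5=19  T6=41
Turnaround (C−A): T1=3  T2=9  T3=23  T4=27  T5=11  T6=33

10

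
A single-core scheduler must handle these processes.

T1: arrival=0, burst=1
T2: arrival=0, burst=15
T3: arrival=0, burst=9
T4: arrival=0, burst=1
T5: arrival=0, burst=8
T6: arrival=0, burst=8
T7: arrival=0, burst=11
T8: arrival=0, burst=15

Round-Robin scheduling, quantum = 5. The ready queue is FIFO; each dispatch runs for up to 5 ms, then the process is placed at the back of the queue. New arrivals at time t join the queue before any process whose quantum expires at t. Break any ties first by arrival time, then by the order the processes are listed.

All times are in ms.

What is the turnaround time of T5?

44

Gantt: | T1 0-1 | T2 1-6 | T3 6-11 | T4 11-12 | T5 12-17 | T6 17-22 | T7 22-27 | T8 27-32 | T2 32-37 | T3 37-41 | T5 41-44 | T6 44-47 | T7 47-52 | T8 52-57 | T2 57-62 | T7 62-63 | T8 63-68 |
Completion: T1=1  T2=62  T3=41  T4=12  T5=44  T6=47  T7=63  T8=68
Turnaround (C−A): T1=1  T2=62  T3=41  T4=12  T5=44  T6=47  T7=63  T8=68
Turnaround(T5) = completion − arrival = 44 − 0 = 44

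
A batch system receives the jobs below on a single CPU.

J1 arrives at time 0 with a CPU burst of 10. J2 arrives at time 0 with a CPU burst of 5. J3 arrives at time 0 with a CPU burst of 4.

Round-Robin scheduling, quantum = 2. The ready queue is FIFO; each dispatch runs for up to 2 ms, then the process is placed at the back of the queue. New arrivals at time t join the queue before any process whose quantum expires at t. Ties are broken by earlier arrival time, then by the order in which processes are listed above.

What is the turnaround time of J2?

Timeline: | J1 0-2 | J2 2-4 | J3 4-6 | J1 6-8 | J2 8-10 | J3 10-12 | J1 12-14 | J2 14-15 | J1 15-19 |
Completion: J1=19  J2=15  J3=12
Turnaround(J2) = completion − arrival = 15 − 0 = 15

15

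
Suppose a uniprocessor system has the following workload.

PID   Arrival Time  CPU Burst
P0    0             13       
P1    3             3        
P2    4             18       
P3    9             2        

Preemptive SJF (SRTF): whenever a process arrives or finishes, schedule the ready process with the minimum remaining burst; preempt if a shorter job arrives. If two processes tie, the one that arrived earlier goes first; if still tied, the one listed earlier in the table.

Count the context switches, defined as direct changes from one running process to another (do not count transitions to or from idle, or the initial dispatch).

Timeline: | P0 0-3 | P1 3-6 | P0 6-9 | P3 9-11 | P0 11-18 | P2 18-36 |
Completion: P0=18  P1=6  P2=36  P3=11
Turnaround (C−A): P0=18  P1=3  P2=32  P3=2

5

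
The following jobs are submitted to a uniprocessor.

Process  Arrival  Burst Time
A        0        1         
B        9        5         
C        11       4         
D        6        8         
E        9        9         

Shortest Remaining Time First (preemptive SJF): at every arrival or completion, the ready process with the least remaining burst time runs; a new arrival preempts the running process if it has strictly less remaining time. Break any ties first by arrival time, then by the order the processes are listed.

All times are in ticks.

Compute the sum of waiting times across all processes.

26

Gantt: | A 0-1 | idle 1-6 | D 6-14 | C 14-18 | B 18-23 | E 23-32 |
Completion: A=1  B=23  C=18  D=14  E=32
Turnaround (C−A): A=1  B=14  C=7  D=8  E=23
Waiting = turnaround − burst: A=0, B=9, C=3, D=0, E=14
Total waiting = 0 + 9 + 3 + 0 + 14 = 26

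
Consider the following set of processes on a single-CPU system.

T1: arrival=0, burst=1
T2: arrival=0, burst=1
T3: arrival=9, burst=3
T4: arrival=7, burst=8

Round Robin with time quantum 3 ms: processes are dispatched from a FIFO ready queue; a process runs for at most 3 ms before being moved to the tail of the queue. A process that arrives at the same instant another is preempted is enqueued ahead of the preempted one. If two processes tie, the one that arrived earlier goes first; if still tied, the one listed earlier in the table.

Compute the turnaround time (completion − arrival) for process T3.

Gantt: | T1 0-1 | T2 1-2 | idle 2-7 | T4 7-10 | T3 10-13 | T4 13-18 |
Completion: T1=1  T2=2  T3=13  T4=18
Turnaround (C−A): T1=1  T2=2  T3=4  T4=11
Turnaround(T3) = completion − arrival = 13 − 9 = 4

4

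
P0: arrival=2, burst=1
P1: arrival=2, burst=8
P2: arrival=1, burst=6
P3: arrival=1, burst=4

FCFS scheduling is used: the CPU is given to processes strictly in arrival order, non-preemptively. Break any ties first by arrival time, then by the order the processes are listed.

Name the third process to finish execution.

P0

Gantt: | idle 0-1 | P2 1-7 | P3 7-11 | P0 11-12 | P1 12-20 |
Completion: P0=12  P1=20  P2=7  P3=11
Finish order: P2 → P3 → P0 → P1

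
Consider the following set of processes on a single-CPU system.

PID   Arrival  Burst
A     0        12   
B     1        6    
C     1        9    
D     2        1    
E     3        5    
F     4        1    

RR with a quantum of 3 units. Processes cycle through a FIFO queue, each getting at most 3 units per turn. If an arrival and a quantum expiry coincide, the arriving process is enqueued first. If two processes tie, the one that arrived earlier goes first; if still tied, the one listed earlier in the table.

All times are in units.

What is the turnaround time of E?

Timeline: | A 0-3 | B 3-6 | C 6-9 | D 9-10 | E 10-13 | A 13-16 | F 16-17 | B 17-20 | C 20-23 | E 23-25 | A 25-28 | C 28-31 | A 31-34 |
Completion: A=34  B=20  C=31  D=10  E=25  F=17
Turnaround (C−A): A=34  B=19  C=30  D=8  E=22  F=13
Turnaround(E) = completion − arrival = 25 − 3 = 22

22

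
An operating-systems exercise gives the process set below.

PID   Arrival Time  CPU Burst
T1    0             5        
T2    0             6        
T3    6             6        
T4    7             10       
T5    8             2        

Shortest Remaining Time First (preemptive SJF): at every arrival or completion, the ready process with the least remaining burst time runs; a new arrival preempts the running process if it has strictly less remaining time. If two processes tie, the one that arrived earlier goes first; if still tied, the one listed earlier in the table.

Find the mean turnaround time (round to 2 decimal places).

11.00

Timeline: | T1 0-5 | T2 5-8 | T5 8-10 | T2 10-13 | T3 13-19 | T4 19-29 |
Completion: T1=5  T2=13  T3=19  T4=29  T5=10
Turnaround times: T1=5, T2=13, T3=13, T4=22, T5=2
Average turnaround = (5+13+13+22+2) / 5 = 55/5 = 11.00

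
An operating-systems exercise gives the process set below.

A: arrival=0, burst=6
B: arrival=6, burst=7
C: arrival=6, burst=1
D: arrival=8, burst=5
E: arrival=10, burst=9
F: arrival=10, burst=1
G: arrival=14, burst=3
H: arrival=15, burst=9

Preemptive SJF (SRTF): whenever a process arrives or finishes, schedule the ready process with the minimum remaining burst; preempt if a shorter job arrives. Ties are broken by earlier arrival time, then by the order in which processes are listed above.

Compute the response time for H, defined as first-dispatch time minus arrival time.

17

Schedule: | A 0-6 | C 6-7 | B 7-8 | D 8-10 | F 10-11 | D 11-14 | G 14-17 | B 17-23 | E 23-32 | H 32-41 |
Completion: A=6  B=23  C=7  D=14  E=32  F=11  G=17  H=41
Turnaround (C−A): A=6  B=17  C=1  D=6  E=22  F=1  G=3  H=26
Response(H) = first start − arrival = 32 − 15 = 17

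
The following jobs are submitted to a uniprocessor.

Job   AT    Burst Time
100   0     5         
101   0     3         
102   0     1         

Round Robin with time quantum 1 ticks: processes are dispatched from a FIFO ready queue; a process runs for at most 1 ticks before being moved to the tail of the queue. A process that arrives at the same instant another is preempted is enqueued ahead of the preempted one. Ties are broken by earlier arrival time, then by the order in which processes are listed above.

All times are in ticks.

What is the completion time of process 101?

7

Timeline: | 100 0-1 | 101 1-2 | 102 2-3 | 100 3-4 | 101 4-5 | 100 5-6 | 101 6-7 | 100 7-9 |
Completion: 100=9  101=7  102=3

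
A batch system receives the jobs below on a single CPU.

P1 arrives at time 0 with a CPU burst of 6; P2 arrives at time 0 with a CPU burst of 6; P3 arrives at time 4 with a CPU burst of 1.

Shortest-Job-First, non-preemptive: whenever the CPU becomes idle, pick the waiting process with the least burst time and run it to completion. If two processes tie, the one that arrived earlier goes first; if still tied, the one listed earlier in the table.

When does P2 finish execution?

Schedule: | P1 0-6 | P3 6-7 | P2 7-13 |
Completion: P1=6  P2=13  P3=7

13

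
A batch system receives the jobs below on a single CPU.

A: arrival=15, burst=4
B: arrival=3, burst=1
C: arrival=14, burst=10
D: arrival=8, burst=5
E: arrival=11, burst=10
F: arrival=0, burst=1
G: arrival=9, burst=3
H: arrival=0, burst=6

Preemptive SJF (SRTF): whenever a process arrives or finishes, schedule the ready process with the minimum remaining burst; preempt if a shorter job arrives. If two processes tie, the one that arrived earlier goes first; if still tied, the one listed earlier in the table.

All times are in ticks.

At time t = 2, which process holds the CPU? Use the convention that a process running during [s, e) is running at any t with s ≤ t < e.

Gantt: | F 0-1 | H 1-3 | B 3-4 | H 4-8 | D 8-9 | G 9-12 | D 12-16 | A 16-20 | E 20-30 | C 30-40 |
Completion: A=20  B=4  C=40  D=16  E=30  F=1  G=12  H=8

H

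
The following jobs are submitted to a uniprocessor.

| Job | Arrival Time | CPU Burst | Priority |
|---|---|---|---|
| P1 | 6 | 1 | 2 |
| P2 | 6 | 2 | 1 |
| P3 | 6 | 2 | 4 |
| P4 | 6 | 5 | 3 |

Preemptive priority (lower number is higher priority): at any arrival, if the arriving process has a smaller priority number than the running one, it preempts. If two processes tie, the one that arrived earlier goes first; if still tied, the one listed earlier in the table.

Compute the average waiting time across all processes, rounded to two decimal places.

Schedule: | idle 0-6 | P2 6-8 | P1 8-9 | P4 9-14 | P3 14-16 |
Completion: P1=9  P2=8  P3=16  P4=14
Waiting times: P1=2, P2=0, P3=8, P4=3
Average waiting = (2+0+8+3) / 4 = 13/4 = 3.25

3.25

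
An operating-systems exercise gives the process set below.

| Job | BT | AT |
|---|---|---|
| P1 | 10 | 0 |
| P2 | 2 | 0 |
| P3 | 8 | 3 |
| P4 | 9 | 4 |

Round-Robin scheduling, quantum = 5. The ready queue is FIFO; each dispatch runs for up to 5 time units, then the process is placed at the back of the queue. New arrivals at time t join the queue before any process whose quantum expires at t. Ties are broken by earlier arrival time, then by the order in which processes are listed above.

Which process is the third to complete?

P3

Timeline: | P1 0-5 | P2 5-7 | P3 7-12 | P4 12-17 | P1 17-22 | P3 22-25 | P4 25-29 |
Completion: P1=22  P2=7  P3=25  P4=29
Turnaround (C−A): P1=22  P2=7  P3=22  P4=25
Finish order: P2 → P1 → P3 → P4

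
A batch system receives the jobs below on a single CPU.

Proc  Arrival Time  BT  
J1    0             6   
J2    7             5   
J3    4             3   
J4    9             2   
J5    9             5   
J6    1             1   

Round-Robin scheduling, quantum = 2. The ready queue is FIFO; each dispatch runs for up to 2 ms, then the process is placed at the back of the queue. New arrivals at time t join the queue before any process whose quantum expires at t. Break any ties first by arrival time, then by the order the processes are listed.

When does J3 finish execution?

Gantt: | J1 0-2 | J6 2-3 | J1 3-5 | J3 5-7 | J1 7-9 | J2 9-11 | J3 11-12 | J4 12-14 | J5 14-16 | J2 16-18 | J5 18-20 | J2 20-21 | J5 21-22 |
Completion: J1=9  J2=21  J3=12  J4=14  J5=22  J6=3

12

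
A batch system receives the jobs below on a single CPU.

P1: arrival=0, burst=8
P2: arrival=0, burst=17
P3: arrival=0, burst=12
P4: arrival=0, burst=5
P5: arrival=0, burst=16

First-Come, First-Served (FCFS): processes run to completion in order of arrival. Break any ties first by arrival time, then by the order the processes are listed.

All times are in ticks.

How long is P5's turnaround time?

Timeline: | P1 0-8 | P2 8-25 | P3 25-37 | P4 37-42 | P5 42-58 |
Completion: P1=8  P2=25  P3=37  P4=42  P5=58
Turnaround (C−A): P1=8  P2=25  P3=37  P4=42  P5=58
Turnaround(P5) = completion − arrival = 58 − 0 = 58

58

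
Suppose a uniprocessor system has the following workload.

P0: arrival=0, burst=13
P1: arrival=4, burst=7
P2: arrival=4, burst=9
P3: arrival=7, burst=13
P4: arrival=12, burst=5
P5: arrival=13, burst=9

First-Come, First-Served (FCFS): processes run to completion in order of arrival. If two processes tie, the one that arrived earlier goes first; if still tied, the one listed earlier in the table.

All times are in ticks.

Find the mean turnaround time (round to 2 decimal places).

Timeline: | P0 0-13 | P1 13-20 | P2 20-29 | P3 29-42 | P4 42-47 | P5 47-56 |
Completion: P0=13  P1=20  P2=29  P3=42  P4=47  P5=56
Turnaround (C−A): P0=13  P1=16  P2=25  P3=35  P4=35  P5=43
Turnaround times: P0=13, P1=16, P2=25, P3=35, P4=35, P5=43
Average turnaround = (13+16+25+35+35+43) / 6 = 167/6 = 27.83

27.83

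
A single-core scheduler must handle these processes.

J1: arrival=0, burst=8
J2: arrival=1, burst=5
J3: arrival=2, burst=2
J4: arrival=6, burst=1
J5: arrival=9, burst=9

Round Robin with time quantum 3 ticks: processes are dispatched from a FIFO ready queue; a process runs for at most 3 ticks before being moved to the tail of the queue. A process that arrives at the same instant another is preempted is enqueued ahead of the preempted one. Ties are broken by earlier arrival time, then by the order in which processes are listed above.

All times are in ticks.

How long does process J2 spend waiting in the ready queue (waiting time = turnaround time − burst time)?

Schedule: | J1 0-3 | J2 3-6 | J3 6-8 | J1 8-11 | J4 11-12 | J2 12-14 | J5 14-17 | J1 17-19 | J5 19-25 |
Completion: J1=19  J2=14  J3=8  J4=12  J5=25
Waiting(J2) = turnaround − burst = 13 − 5 = 8

8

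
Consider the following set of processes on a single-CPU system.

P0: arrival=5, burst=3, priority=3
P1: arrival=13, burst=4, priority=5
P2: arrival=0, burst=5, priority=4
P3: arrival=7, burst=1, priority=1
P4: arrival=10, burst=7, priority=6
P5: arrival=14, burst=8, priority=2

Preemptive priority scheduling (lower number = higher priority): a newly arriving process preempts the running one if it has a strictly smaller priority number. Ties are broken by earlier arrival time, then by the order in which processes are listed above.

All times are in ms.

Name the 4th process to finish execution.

Schedule: | P2 0-5 | P0 5-7 | P3 7-8 | P0 8-9 | idle 9-10 | P4 10-13 | P1 13-14 | P5 14-22 | P1 22-25 | P4 25-29 |
Completion: P0=9  P1=25  P2=5  P3=8  P4=29  P5=22
Turnaround (C−A): P0=4  P1=12  P2=5  P3=1  P4=19  P5=8
Finish order: P2 → P3 → P0 → P5 → P1 → P4

P5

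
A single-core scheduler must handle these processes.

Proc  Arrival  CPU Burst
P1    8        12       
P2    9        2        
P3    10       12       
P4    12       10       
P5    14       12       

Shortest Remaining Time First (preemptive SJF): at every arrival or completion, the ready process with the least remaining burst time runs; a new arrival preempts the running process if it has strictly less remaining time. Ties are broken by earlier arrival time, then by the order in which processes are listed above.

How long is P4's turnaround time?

Timeline: | idle 0-8 | P1 8-9 | P2 9-11 | P1 11-22 | P4 22-32 | P3 32-44 | P5 44-56 |
Completion: P1=22  P2=11  P3=44  P4=32  P5=56
Turnaround(P4) = completion − arrival = 32 − 12 = 20

20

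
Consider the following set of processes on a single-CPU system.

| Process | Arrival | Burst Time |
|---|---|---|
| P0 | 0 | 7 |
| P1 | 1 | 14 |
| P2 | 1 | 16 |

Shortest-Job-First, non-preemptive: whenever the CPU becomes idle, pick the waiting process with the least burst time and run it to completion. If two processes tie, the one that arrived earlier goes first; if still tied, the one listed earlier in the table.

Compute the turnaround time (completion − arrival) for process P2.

Gantt: | P0 0-7 | P1 7-21 | P2 21-37 |
Completion: P0=7  P1=21  P2=37
Turnaround (C−A): P0=7  P1=20  P2=36
Turnaround(P2) = completion − arrival = 37 − 1 = 36

36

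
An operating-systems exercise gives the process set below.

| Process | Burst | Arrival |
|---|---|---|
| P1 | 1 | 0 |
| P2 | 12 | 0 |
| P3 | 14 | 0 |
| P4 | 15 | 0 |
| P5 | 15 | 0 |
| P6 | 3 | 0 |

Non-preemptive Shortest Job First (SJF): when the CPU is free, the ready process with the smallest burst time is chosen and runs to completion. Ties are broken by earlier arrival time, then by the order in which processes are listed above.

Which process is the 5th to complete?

Gantt: | P1 0-1 | P6 1-4 | P2 4-16 | P3 16-30 | P4 30-45 | P5 45-60 |
Completion: P1=1  P2=16  P3=30  P4=45  P5=60  P6=4
Finish order: P1 → P6 → P2 → P3 → P4 → P5

P4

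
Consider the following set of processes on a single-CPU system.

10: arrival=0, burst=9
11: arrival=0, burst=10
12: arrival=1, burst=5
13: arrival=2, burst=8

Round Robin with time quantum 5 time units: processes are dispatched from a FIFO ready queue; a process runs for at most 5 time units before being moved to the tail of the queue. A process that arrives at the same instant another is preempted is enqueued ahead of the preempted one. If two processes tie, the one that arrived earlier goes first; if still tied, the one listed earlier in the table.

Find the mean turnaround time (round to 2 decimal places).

24.25

Gantt: | 10 0-5 | 11 5-10 | 12 10-15 | 13 15-20 | 10 20-24 | 11 24-29 | 13 29-32 |
Completion: 10=24  11=29  12=15  13=32
Turnaround (C−A): 10=24  11=29  12=14  13=30
Turnaround times: 10=24, 11=29, 12=14, 13=30
Average turnaround = (24+29+14+30) / 4 = 97/4 = 24.25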